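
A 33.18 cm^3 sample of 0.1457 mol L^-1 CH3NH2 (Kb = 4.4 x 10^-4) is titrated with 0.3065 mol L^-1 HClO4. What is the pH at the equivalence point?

n(CH3NH2) = 0.1457 x 0.03318 = 0.004834 mol; V(HClO4) at equivalence = 0.004834/0.3065 = 0.01577 L.
At equivalence the base is fully converted to CH3NH3+; total volume = 0.04895 L, so [CH3NH3+] = 0.004834/0.04895 = 0.09876 M.
Ka(CH3NH3+) = Kw/Kb = 1.0e-14 / 4.4 x 10^-4 = 2.27e-11.
[H^+] = sqrt(Ka x [CH3NH3+]) = sqrt(2.27e-11 x 0.09876) = 1.50e-6 M.
pH = -log(1.50e-6) = 5.82.

5.82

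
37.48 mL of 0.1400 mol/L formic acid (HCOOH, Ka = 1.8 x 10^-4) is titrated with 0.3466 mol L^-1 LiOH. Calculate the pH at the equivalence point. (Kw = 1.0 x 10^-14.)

8.37

n(HCOOH) = 0.1400 x 0.03748 = 0.005247 mol; V(LiOH) at equivalence = 0.005247/0.3466 = 0.01514 L.
At equivalence all the acid is converted to HCOO-; total volume = 0.03748 + 0.01514 = 0.05262 L, so [HCOO-] = 0.005247/0.05262 = 0.09972 M.
Kb = Kw/Ka = 1.0e-14 / 1.8 x 10^-4 = 5.56e-11.
[OH^-] = sqrt(Kb x [HCOO-]) = sqrt(5.56e-11 x 0.09972) = 2.35e-6 M.
pOH = 5.63, so pH = 14.00 - 5.63 = 8.37.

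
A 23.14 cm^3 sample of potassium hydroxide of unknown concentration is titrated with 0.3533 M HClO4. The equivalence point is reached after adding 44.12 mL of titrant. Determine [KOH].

0.674 M

n(HClO4) delivered = 0.3533 x 0.04412 = 0.01559 mol.
For a 1:1 reaction, n(KOH) = 0.01559 mol.
[KOH] = 0.01559 mol / 0.02314 L = 0.674 M.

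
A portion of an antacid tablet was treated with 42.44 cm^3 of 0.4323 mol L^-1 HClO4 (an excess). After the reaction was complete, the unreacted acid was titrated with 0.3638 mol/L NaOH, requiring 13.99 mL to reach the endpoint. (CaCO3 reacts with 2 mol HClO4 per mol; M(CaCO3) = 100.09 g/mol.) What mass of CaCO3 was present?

Total n(HClO4) added = 0.4323 x 0.04244 = 0.01835 mol.
n(NaOH) used = 0.3638 x 0.01399 = 0.005090 mol, which equals the excess n(HClO4).
So n(HClO4) consumed by the sample = 0.01835 - 0.005090 = 0.01326 mol.
n(CaCO3) = 0.01326 / 2 = 0.006629 mol.
mass = 0.006629 mol x 100.09 g/mol = 0.663 g.

0.663 g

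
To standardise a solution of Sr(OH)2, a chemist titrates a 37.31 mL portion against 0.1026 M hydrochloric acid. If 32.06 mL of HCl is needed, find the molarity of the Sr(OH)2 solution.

n(HCl) delivered = 0.1026 x 0.03206 = 0.003289 mol.
The reaction is 1 Sr(OH)2 + 2 HCl, so n(Sr(OH)2) = 0.003289 x 1/2 = 0.001645 mol.
[Sr(OH)2] = 0.001645 mol / 0.03731 L = 0.0441 M.

0.0441 M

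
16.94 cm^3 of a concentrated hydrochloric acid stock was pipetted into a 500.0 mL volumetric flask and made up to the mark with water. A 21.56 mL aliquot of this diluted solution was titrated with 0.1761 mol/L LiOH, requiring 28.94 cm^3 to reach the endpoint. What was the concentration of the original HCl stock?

n(LiOH) = 0.1761 x 0.02894 = 0.005096 mol.
n(HCl) in the aliquot = 0.005096 mol.
[diluted HCl] = 0.005096 / 0.02156 = 0.2364 M.
Dilution factor = 500.0/16.94 = 29.52, so [stock] = 0.2364 x 29.52 = 6.98 M.

6.98 M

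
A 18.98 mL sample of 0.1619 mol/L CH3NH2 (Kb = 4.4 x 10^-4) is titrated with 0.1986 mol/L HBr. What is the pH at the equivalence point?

5.85

n(CH3NH2) = 0.1619 x 0.01898 = 0.003073 mol; V(HBr) at equivalence = 0.003073/0.1986 = 0.01547 L.
At equivalence the base is fully converted to CH3NH3+; total volume = 0.03445 L, so [CH3NH3+] = 0.003073/0.03445 = 0.08919 M.
Ka(CH3NH3+) = Kw/Kb = 1.0e-14 / 4.4 x 10^-4 = 2.27e-11.
[H^+] = sqrt(Ka x [CH3NH3+]) = sqrt(2.27e-11 x 0.08919) = 1.42e-6 M.
pH = -log(1.42e-6) = 5.85.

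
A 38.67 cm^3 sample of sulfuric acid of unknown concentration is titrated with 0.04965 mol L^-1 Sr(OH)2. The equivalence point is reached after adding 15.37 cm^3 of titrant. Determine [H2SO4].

0.0197 M

n(Sr(OH)2) delivered = 0.04965 x 0.01537 = 0.0007631 mol.
For a 1:1 reaction, n(H2SO4) = 0.0007631 mol.
[H2SO4] = 0.0007631 mol / 0.03867 L = 0.0197 M.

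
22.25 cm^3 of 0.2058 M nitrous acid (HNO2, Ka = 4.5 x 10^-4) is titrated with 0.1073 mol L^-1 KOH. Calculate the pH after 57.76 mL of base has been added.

12.31

n(acid) = 0.2058 x 0.02225 = 0.004579 mol; n(KOH) added = 0.1073 x 0.05776 = 0.006198 mol.
Base is in excess by 0.006198 - 0.004579 = 0.001619 mol in a total volume of 0.08001 L.
[OH^-] = 0.001619/0.08001 = 0.02023 M, so pOH = 1.69 and pH = 14.00 - 1.69 = 12.31.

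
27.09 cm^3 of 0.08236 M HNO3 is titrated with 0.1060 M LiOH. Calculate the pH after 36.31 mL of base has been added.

12.41

n(acid) = 0.08236 x 0.02709 = 0.002231 mol; n(LiOH) added = 0.1060 x 0.03631 = 0.003849 mol.
Base is in excess by 0.003849 - 0.002231 = 0.001618 mol in a total volume of 0.06340 L.
[OH^-] = 0.001618/0.06340 = 0.02552 M, so pOH = 1.59 and pH = 14.00 - 1.59 = 12.41.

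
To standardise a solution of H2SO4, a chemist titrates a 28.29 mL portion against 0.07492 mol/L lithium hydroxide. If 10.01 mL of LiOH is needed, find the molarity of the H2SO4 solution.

n(LiOH) delivered = 0.07492 x 0.01001 = 0.0007499 mol.
The reaction is 1 H2SO4 + 2 LiOH, so n(H2SO4) = 0.0007499 x 1/2 = 0.0003750 mol.
[H2SO4] = 0.0003750 mol / 0.02829 L = 0.0133 M.

0.0133 M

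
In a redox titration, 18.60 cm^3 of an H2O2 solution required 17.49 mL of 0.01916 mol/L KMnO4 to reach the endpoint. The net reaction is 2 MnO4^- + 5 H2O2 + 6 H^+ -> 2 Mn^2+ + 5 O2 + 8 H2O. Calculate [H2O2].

0.0450 M

n(KMnO4) = 0.01916 x 0.01749 = 0.0003351 mol.
From the balanced equation, 2 mol KMnO4 reacts with 5 mol H2O2, so n(H2O2) = 0.0003351 x 5/2 = 0.0008378 mol.
[H2O2] = 0.0008378 / 0.01860 L = 0.0450 M.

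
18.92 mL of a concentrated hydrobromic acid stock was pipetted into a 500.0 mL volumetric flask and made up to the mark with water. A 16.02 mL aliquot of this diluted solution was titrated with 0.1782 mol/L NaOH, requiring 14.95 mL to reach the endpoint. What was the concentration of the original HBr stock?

n(NaOH) = 0.1782 x 0.01495 = 0.002664 mol.
n(HBr) in the aliquot = 0.002664 mol.
[diluted HBr] = 0.002664 / 0.01602 = 0.1663 M.
Dilution factor = 500.0/18.92 = 26.43, so [stock] = 0.1663 x 26.43 = 4.39 M.

4.39 M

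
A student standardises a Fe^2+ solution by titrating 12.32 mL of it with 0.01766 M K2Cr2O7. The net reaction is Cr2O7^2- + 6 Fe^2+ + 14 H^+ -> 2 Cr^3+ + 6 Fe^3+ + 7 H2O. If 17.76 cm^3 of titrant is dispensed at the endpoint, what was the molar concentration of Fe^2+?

n(K2Cr2O7) = 0.01766 x 0.01776 = 0.0003136 mol.
From the balanced equation, 1 mol K2Cr2O7 reacts with 6 mol Fe^2+, so n(Fe^2+) = 0.0003136 x 6/1 = 0.001882 mol.
[Fe^2+] = 0.001882 / 0.01232 L = 0.153 M.

0.153 M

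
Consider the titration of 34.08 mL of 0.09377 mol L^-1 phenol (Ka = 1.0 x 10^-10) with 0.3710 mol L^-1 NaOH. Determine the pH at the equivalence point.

11.44

n(C6H5OH) = 0.09377 x 0.03408 = 0.003196 mol; V(NaOH) at equivalence = 0.003196/0.3710 = 0.008614 L.
At equivalence all the acid is converted to C6H5O-; total volume = 0.03408 + 0.008614 = 0.04269 L, so [C6H5O-] = 0.003196/0.04269 = 0.07485 M.
Kb = Kw/Ka = 1.0e-14 / 1.0 x 10^-10 = 0.000100.
[OH^-] = sqrt(Kb x [C6H5O-]) = sqrt(0.000100 x 0.07485) = 0.00274 M.
pOH = 2.56, so pH = 14.00 - 2.56 = 11.44.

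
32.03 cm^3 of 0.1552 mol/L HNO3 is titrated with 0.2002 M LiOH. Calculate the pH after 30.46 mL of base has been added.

n(acid) = 0.1552 x 0.03203 = 0.004971 mol; n(LiOH) added = 0.2002 x 0.03046 = 0.006098 mol.
Base is in excess by 0.006098 - 0.004971 = 0.001127 mol in a total volume of 0.06249 L.
[OH^-] = 0.001127/0.06249 = 0.01804 M, so pOH = 1.74 and pH = 14.00 - 1.74 = 12.26.

12.26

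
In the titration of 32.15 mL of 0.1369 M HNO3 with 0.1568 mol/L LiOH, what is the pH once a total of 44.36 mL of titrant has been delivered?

12.52

n(acid) = 0.1369 x 0.03215 = 0.004401 mol; n(LiOH) added = 0.1568 x 0.04436 = 0.006956 mol.
Base is in excess by 0.006956 - 0.004401 = 0.002554 mol in a total volume of 0.07651 L.
[OH^-] = 0.002554/0.07651 = 0.03339 M, so pOH = 1.48 and pH = 14.00 - 1.48 = 12.52.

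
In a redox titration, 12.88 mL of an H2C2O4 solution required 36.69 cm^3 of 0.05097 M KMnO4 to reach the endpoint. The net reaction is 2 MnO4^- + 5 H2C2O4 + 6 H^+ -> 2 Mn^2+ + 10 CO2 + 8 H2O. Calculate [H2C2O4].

0.363 M

n(KMnO4) = 0.05097 x 0.03669 = 0.001870 mol.
From the balanced equation, 2 mol KMnO4 reacts with 5 mol H2C2O4, so n(H2C2O4) = 0.001870 x 5/2 = 0.004675 mol.
[H2C2O4] = 0.004675 / 0.01288 L = 0.363 M.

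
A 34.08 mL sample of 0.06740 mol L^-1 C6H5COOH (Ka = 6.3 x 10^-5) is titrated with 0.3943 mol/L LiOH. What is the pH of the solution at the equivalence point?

n(C6H5COOH) = 0.06740 x 0.03408 = 0.002297 mol; V(LiOH) at equivalence = 0.002297/0.3943 = 0.005825 L.
At equivalence all the acid is converted to C6H5COO-; total volume = 0.03408 + 0.005825 = 0.03991 L, so [C6H5COO-] = 0.002297/0.03991 = 0.05756 M.
Kb = Kw/Ka = 1.0e-14 / 6.3 x 10^-5 = 1.59e-10.
[OH^-] = sqrt(Kb x [C6H5COO-]) = sqrt(1.59e-10 x 0.05756) = 3.02e-6 M.
pOH = 5.52, so pH = 14.00 - 5.52 = 8.48.

8.48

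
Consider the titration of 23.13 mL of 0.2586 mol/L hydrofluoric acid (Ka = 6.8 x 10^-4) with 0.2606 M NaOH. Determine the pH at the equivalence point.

8.14

n(HF) = 0.2586 x 0.02313 = 0.005981 mol; V(NaOH) at equivalence = 0.005981/0.2606 = 0.02295 L.
At equivalence all the acid is converted to F-; total volume = 0.02313 + 0.02295 = 0.04608 L, so [F-] = 0.005981/0.04608 = 0.1298 M.
Kb = Kw/Ka = 1.0e-14 / 6.8 x 10^-4 = 1.47e-11.
[OH^-] = sqrt(Kb x [F-]) = sqrt(1.47e-11 x 0.1298) = 1.38e-6 M.
pOH = 5.86, so pH = 14.00 - 5.86 = 8.14.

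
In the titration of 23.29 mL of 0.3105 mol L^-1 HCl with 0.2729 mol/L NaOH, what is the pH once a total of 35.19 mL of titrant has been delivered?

n(acid) = 0.3105 x 0.02329 = 0.007232 mol; n(NaOH) added = 0.2729 x 0.03519 = 0.009603 mol.
Base is in excess by 0.009603 - 0.007232 = 0.002372 mol in a total volume of 0.05848 L.
[OH^-] = 0.002372/0.05848 = 0.04056 M, so pOH = 1.39 and pH = 14.00 - 1.39 = 12.61.

12.61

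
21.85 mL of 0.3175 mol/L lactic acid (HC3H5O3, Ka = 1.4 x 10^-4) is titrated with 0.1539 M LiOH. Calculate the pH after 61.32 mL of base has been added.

n(acid) = 0.3175 x 0.02185 = 0.006937 mol; n(LiOH) added = 0.1539 x 0.06132 = 0.009437 mol.
Base is in excess by 0.009437 - 0.006937 = 0.002500 mol in a total volume of 0.08317 L.
[OH^-] = 0.002500/0.08317 = 0.03006 M, so pOH = 1.52 and pH = 14.00 - 1.52 = 12.48.

12.48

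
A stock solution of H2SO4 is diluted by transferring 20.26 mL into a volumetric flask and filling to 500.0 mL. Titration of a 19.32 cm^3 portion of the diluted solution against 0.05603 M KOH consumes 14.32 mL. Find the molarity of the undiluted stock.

n(KOH) = 0.05603 x 0.01432 = 0.0008023 mol.
n(H2SO4) in the aliquot = 0.0008023 x 1/2 = 0.0004012 mol.
[diluted H2SO4] = 0.0004012 / 0.01932 = 0.02076 M.
Dilution factor = 500.0/20.26 = 24.68, so [stock] = 0.02076 x 24.68 = 0.512 M.

0.512 M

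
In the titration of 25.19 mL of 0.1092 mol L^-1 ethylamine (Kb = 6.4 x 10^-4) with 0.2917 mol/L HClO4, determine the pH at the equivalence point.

n(C2H5NH2) = 0.1092 x 0.02519 = 0.002751 mol; V(HClO4) at equivalence = 0.002751/0.2917 = 0.009430 L.
At equivalence the base is fully converted to C2H5NH3+; total volume = 0.03462 L, so [C2H5NH3+] = 0.002751/0.03462 = 0.07946 M.
Ka(C2H5NH3+) = Kw/Kb = 1.0e-14 / 6.4 x 10^-4 = 1.56e-11.
[H^+] = sqrt(Ka x [C2H5NH3+]) = sqrt(1.56e-11 x 0.07946) = 1.11e-6 M.
pH = -log(1.11e-6) = 5.95.

5.95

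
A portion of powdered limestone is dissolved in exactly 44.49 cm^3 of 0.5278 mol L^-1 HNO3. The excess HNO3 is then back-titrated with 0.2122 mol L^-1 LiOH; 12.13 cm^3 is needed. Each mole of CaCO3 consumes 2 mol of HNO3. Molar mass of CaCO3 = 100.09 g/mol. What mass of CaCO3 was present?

Total n(HNO3) added = 0.5278 x 0.04449 = 0.02348 mol.
n(LiOH) used = 0.2122 x 0.01213 = 0.002574 mol, which equals the excess n(HNO3).
So n(HNO3) consumed by the sample = 0.02348 - 0.002574 = 0.02091 mol.
n(CaCO3) = 0.02091 / 2 = 0.01045 mol.
mass = 0.01045 mol x 100.09 g/mol = 1.05 g.

1.05 g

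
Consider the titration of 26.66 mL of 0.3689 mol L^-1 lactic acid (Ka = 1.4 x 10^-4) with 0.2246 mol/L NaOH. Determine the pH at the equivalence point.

n(HC3H5O3) = 0.3689 x 0.02666 = 0.009835 mol; V(NaOH) at equivalence = 0.009835/0.2246 = 0.04379 L.
At equivalence all the acid is converted to C3H5O3-; total volume = 0.02666 + 0.04379 = 0.07045 L, so [C3H5O3-] = 0.009835/0.07045 = 0.1396 M.
Kb = Kw/Ka = 1.0e-14 / 1.4 x 10^-4 = 7.14e-11.
[OH^-] = sqrt(Kb x [C3H5O3-]) = sqrt(7.14e-11 x 0.1396) = 3.16e-6 M.
pOH = 5.50, so pH = 14.00 - 5.50 = 8.50.

8.50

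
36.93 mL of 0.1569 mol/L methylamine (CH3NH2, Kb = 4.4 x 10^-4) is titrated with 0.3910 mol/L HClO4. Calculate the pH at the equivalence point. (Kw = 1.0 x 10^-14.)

n(CH3NH2) = 0.1569 x 0.03693 = 0.005794 mol; V(HClO4) at equivalence = 0.005794/0.3910 = 0.01482 L.
At equivalence the base is fully converted to CH3NH3+; total volume = 0.05175 L, so [CH3NH3+] = 0.005794/0.05175 = 0.1120 M.
Ka(CH3NH3+) = Kw/Kb = 1.0e-14 / 4.4 x 10^-4 = 2.27e-11.
[H^+] = sqrt(Ka x [CH3NH3+]) = sqrt(2.27e-11 x 0.1120) = 1.60e-6 M.
pH = -log(1.60e-6) = 5.80.

5.80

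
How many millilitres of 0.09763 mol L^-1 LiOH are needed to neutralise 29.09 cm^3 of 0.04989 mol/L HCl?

n(HCl) = 0.04989 mol/L x 0.02909 L = 0.001451 mol.
At equivalence n(LiOH) = n(HCl) = 0.001451 mol.
V(LiOH) = 0.001451 / 0.09763 = 0.01487 L = 14.9 mL.

14.9 mL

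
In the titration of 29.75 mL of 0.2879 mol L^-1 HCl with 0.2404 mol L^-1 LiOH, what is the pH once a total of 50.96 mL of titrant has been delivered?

12.66

n(acid) = 0.2879 x 0.02975 = 0.008565 mol; n(LiOH) added = 0.2404 x 0.05096 = 0.01225 mol.
Base is in excess by 0.01225 - 0.008565 = 0.003686 mol in a total volume of 0.08071 L.
[OH^-] = 0.003686/0.08071 = 0.04567 M, so pOH = 1.34 and pH = 14.00 - 1.34 = 12.66.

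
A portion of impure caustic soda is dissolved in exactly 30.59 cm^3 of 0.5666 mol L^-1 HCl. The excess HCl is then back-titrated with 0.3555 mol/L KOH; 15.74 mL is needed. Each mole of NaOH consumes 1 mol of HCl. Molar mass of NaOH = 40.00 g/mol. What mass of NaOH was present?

Total n(HCl) added = 0.5666 x 0.03059 = 0.01733 mol.
n(KOH) used = 0.3555 x 0.01574 = 0.005596 mol, which equals the excess n(HCl).
So n(HCl) consumed by the sample = 0.01733 - 0.005596 = 0.01174 mol.
n(NaOH) = 0.01174 / 1 = 0.01174 mol.
mass = 0.01174 mol x 40.00 g/mol = 0.469 g.

0.469 g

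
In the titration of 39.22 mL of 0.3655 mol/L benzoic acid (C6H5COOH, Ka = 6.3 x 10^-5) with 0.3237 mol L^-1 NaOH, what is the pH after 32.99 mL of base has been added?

4.67

Initial n(C6H5COOH) = 0.3655 x 0.03922 = 0.01433 mol.
n(NaOH) added = 0.3237 x 0.03299 = 0.01068 mol, converting that many moles of C6H5COOH to C6H5COO-.
Remaining n(C6H5COOH) = 0.003656 mol; n(C6H5COO-) = 0.01068 mol.
By Henderson-Hasselbalch, pH = pKa + log([A^-]/[HA]) = 4.20 + log(0.01068/0.003656) = 4.20 + (+0.47) = 4.67.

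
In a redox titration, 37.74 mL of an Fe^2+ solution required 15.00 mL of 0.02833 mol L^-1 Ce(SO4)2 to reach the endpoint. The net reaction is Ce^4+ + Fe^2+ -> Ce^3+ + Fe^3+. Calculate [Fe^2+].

n(Ce(SO4)2) = 0.02833 x 0.01500 = 0.0004250 mol.
From the balanced equation, 1 mol Ce(SO4)2 reacts with 1 mol Fe^2+, so n(Fe^2+) = 0.0004250 x 1/1 = 0.0004250 mol.
[Fe^2+] = 0.0004250 / 0.03774 L = 0.0113 M.

0.0113 M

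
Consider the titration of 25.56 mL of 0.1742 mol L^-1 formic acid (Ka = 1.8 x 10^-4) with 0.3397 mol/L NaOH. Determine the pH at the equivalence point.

8.40

n(HCOOH) = 0.1742 x 0.02556 = 0.004453 mol; V(NaOH) at equivalence = 0.004453/0.3397 = 0.01311 L.
At equivalence all the acid is converted to HCOO-; total volume = 0.02556 + 0.01311 = 0.03867 L, so [HCOO-] = 0.004453/0.03867 = 0.1152 M.
Kb = Kw/Ka = 1.0e-14 / 1.8 x 10^-4 = 5.56e-11.
[OH^-] = sqrt(Kb x [HCOO-]) = sqrt(5.56e-11 x 0.1152) = 2.53e-6 M.
pOH = 5.60, so pH = 14.00 - 5.60 = 8.40.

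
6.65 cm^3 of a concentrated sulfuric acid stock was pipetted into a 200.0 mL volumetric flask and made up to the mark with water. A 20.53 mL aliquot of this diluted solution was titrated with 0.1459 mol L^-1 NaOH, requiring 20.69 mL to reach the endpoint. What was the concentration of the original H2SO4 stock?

n(NaOH) = 0.1459 x 0.02069 = 0.003019 mol.
n(H2SO4) in the aliquot = 0.003019 x 1/2 = 0.001509 mol.
[diluted H2SO4] = 0.001509 / 0.02053 = 0.07352 M.
Dilution factor = 200.0/6.650 = 30.08, so [stock] = 0.07352 x 30.08 = 2.21 M.

2.21 M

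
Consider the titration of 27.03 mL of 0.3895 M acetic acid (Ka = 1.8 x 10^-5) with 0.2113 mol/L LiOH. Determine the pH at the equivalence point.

n(CH3COOH) = 0.3895 x 0.02703 = 0.01053 mol; V(LiOH) at equivalence = 0.01053/0.2113 = 0.04983 L.
At equivalence all the acid is converted to CH3COO-; total volume = 0.02703 + 0.04983 = 0.07686 L, so [CH3COO-] = 0.01053/0.07686 = 0.1370 M.
Kb = Kw/Ka = 1.0e-14 / 1.8 x 10^-5 = 5.56e-10.
[OH^-] = sqrt(Kb x [CH3COO-]) = sqrt(5.56e-10 x 0.1370) = 8.72e-6 M.
pOH = 5.06, so pH = 14.00 - 5.06 = 8.94.

8.94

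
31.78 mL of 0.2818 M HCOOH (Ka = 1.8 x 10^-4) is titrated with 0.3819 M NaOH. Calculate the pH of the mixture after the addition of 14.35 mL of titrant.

3.94

Initial n(HCOOH) = 0.2818 x 0.03178 = 0.008956 mol.
n(NaOH) added = 0.3819 x 0.01435 = 0.005480 mol, converting that many moles of HCOOH to HCOO-.
Remaining n(HCOOH) = 0.003475 mol; n(HCOO-) = 0.005480 mol.
By Henderson-Hasselbalch, pH = pKa + log([A^-]/[HA]) = 3.74 + log(0.005480/0.003475) = 3.74 + (+0.20) = 3.94.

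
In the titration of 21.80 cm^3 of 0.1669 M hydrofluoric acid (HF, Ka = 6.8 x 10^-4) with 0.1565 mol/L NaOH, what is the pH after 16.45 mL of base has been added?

Initial n(HF) = 0.1669 x 0.02180 = 0.003638 mol.
n(NaOH) added = 0.1565 x 0.01645 = 0.002574 mol, converting that many moles of HF to F-.
Remaining n(HF) = 0.001064 mol; n(F-) = 0.002574 mol.
By Henderson-Hasselbalch, pH = pKa + log([A^-]/[HA]) = 3.17 + log(0.002574/0.001064) = 3.17 + (+0.38) = 3.55.

3.55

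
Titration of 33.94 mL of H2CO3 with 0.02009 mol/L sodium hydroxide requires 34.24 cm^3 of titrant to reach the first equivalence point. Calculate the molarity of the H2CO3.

0.0203 M

n(NaOH) = 0.02009 x 0.03424 = 0.0006879 mol.
At the first equivalence point, 1 mol OH^- react per mol H2CO3, so n(H2CO3) = 0.0006879 / 1 = 0.0006879 mol.
[H2CO3] = 0.0006879 / 0.03394 L = 0.0203 M.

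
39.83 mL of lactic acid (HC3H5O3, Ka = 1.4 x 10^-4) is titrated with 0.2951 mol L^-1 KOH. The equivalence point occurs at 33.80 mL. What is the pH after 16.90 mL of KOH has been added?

3.85

16.90 mL is exactly half the equivalence volume (33.80/2), i.e. the half-equivalence point.
There, n(HA) = n(A^-), so pH = pKa = -log(1.4 x 10^-4) = 3.85.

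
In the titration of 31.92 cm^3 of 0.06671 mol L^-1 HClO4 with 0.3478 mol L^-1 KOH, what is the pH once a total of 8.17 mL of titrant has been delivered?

12.25

n(acid) = 0.06671 x 0.03192 = 0.002129 mol; n(KOH) added = 0.3478 x 0.008170 = 0.002842 mol.
Base is in excess by 0.002842 - 0.002129 = 0.0007121 mol in a total volume of 0.04009 L.
[OH^-] = 0.0007121/0.04009 = 0.01776 M, so pOH = 1.75 and pH = 14.00 - 1.75 = 12.25.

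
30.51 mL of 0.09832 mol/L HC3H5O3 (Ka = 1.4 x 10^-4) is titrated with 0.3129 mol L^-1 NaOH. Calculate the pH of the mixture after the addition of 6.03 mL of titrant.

Initial n(HC3H5O3) = 0.09832 x 0.03051 = 0.003000 mol.
n(NaOH) added = 0.3129 x 0.006030 = 0.001887 mol, converting that many moles of HC3H5O3 to C3H5O3-.
Remaining n(HC3H5O3) = 0.001113 mol; n(C3H5O3-) = 0.001887 mol.
By Henderson-Hasselbalch, pH = pKa + log([A^-]/[HA]) = 3.85 + log(0.001887/0.001113) = 3.85 + (+0.23) = 4.08.

4.08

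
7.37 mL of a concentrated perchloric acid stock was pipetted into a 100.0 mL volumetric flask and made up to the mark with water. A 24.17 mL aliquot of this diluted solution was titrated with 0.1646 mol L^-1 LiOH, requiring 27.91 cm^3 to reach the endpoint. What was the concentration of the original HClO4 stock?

n(LiOH) = 0.1646 x 0.02791 = 0.004594 mol.
n(HClO4) in the aliquot = 0.004594 mol.
[diluted HClO4] = 0.004594 / 0.02417 = 0.1901 M.
Dilution factor = 100.0/7.370 = 13.57, so [stock] = 0.1901 x 13.57 = 2.58 M.

2.58 M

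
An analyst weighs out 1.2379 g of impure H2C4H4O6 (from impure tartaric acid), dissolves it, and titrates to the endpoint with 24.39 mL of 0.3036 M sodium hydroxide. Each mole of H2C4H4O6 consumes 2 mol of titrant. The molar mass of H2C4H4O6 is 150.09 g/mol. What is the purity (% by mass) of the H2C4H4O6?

44.9%

n(NaOH) = 0.3036 x 0.02439 = 0.007405 mol.
n(H2C4H4O6) = 0.007405 / 2 = 0.003702 mol.
mass of H2C4H4O6 = 0.003702 x 150.09 = 0.5557 g.
% purity = 0.5557 / 1.2379 x 100 = 44.9%.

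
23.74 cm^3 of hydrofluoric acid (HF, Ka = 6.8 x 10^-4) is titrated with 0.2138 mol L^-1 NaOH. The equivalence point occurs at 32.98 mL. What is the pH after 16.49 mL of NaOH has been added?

3.17

16.49 mL is exactly half the equivalence volume (32.98/2), i.e. the half-equivalence point.
There, n(HA) = n(A^-), so pH = pKa = -log(6.8 x 10^-4) = 3.17.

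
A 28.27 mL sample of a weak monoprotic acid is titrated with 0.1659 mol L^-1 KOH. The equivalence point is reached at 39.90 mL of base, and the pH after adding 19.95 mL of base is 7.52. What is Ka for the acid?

3.0 x 10^-8

19.95 mL is half of the equivalence volume, so this is the half-equivalence point where [HA] = [A^-].
At half-equivalence pH = pKa, so pKa = 7.52.
Ka = 10^(-7.52) = 3.0 x 10^-8.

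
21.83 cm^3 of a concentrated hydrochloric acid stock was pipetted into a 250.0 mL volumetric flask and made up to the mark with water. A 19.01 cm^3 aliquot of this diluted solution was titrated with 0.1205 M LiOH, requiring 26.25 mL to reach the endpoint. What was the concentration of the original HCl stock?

1.91 M

n(LiOH) = 0.1205 x 0.02625 = 0.003163 mol.
n(HCl) in the aliquot = 0.003163 mol.
[diluted HCl] = 0.003163 / 0.01901 = 0.1664 M.
Dilution factor = 250.0/21.83 = 11.45, so [stock] = 0.1664 x 11.45 = 1.91 M.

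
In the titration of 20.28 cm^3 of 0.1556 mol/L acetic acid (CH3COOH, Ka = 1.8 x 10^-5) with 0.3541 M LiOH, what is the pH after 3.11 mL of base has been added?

Initial n(CH3COOH) = 0.1556 x 0.02028 = 0.003156 mol.
n(LiOH) added = 0.3541 x 0.003110 = 0.001101 mol, converting that many moles of CH3COOH to CH3COO-.
Remaining n(CH3COOH) = 0.002054 mol; n(CH3COO-) = 0.001101 mol.
By Henderson-Hasselbalch, pH = pKa + log([A^-]/[HA]) = 4.74 + log(0.001101/0.002054) = 4.74 + (-0.27) = 4.47.

4.47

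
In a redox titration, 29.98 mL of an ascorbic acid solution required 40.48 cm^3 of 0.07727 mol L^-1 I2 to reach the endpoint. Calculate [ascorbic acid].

n(I2) = 0.07727 x 0.04048 = 0.003128 mol.
From the balanced equation, 1 mol I2 reacts with 1 mol ascorbic acid, so n(ascorbic acid) = 0.003128 x 1/1 = 0.003128 mol.
[ascorbic acid] = 0.003128 / 0.02998 L = 0.104 M.

0.104 M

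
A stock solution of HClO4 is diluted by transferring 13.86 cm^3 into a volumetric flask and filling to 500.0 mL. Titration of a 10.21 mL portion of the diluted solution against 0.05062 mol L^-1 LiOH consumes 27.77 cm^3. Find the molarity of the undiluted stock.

4.97 M

n(LiOH) = 0.05062 x 0.02777 = 0.001406 mol.
n(HClO4) in the aliquot = 0.001406 mol.
[diluted HClO4] = 0.001406 / 0.01021 = 0.1377 M.
Dilution factor = 500.0/13.86 = 36.08, so [stock] = 0.1377 x 36.08 = 4.97 M.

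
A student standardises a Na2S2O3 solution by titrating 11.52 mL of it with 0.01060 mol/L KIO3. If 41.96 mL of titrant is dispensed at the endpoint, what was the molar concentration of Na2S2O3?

n(KIO3) = 0.01060 x 0.04196 = 0.0004448 mol.
From the balanced equation, 1 mol KIO3 reacts with 6 mol Na2S2O3, so n(Na2S2O3) = 0.0004448 x 6/1 = 0.002669 mol.
[Na2S2O3] = 0.002669 / 0.01152 L = 0.232 M.

0.232 M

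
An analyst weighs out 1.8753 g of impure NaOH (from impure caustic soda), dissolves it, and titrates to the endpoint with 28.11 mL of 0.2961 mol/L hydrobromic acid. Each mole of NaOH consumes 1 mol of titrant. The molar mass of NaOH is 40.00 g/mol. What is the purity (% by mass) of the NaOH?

17.8%

n(HBr) = 0.2961 x 0.02811 = 0.008323 mol.
n(NaOH) = 0.008323 / 1 = 0.008323 mol.
mass of NaOH = 0.008323 x 40.00 = 0.3329 g.
% purity = 0.3329 / 1.8753 x 100 = 17.8%.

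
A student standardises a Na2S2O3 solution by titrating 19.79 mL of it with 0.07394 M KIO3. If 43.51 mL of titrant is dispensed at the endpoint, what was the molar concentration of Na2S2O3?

0.975 M

n(KIO3) = 0.07394 x 0.04351 = 0.003217 mol.
From the balanced equation, 1 mol KIO3 reacts with 6 mol Na2S2O3, so n(Na2S2O3) = 0.003217 x 6/1 = 0.01930 mol.
[Na2S2O3] = 0.01930 / 0.01979 L = 0.975 M.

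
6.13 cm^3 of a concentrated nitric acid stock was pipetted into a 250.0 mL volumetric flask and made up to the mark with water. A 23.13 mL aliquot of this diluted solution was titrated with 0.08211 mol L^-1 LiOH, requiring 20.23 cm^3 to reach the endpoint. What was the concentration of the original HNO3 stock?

2.93 M

n(LiOH) = 0.08211 x 0.02023 = 0.001661 mol.
n(HNO3) in the aliquot = 0.001661 mol.
[diluted HNO3] = 0.001661 / 0.02313 = 0.07182 M.
Dilution factor = 250.0/6.130 = 40.78, so [stock] = 0.07182 x 40.78 = 2.93 M.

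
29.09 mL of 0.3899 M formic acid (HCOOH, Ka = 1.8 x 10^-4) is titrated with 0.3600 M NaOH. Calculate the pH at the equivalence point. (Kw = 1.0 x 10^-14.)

n(HCOOH) = 0.3899 x 0.02909 = 0.01134 mol; V(NaOH) at equivalence = 0.01134/0.3600 = 0.03151 L.
At equivalence all the acid is converted to HCOO-; total volume = 0.02909 + 0.03151 = 0.06060 L, so [HCOO-] = 0.01134/0.06060 = 0.1872 M.
Kb = Kw/Ka = 1.0e-14 / 1.8 x 10^-4 = 5.56e-11.
[OH^-] = sqrt(Kb x [HCOO-]) = sqrt(5.56e-11 x 0.1872) = 3.22e-6 M.
pOH = 5.49, so pH = 14.00 - 5.49 = 8.51.

8.51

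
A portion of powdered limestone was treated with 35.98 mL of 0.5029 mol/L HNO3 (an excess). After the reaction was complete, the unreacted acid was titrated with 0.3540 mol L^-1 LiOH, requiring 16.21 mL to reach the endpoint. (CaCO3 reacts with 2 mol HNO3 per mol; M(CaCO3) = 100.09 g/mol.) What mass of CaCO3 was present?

Total n(HNO3) added = 0.5029 x 0.03598 = 0.01809 mol.
n(LiOH) used = 0.3540 x 0.01621 = 0.005738 mol, which equals the excess n(HNO3).
So n(HNO3) consumed by the sample = 0.01809 - 0.005738 = 0.01236 mol.
n(CaCO3) = 0.01236 / 2 = 0.006178 mol.
mass = 0.006178 mol x 100.09 g/mol = 0.618 g.

0.618 g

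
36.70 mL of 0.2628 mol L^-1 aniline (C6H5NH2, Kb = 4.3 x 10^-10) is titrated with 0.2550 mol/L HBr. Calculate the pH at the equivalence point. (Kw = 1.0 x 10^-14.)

n(C6H5NH2) = 0.2628 x 0.03670 = 0.009645 mol; V(HBr) at equivalence = 0.009645/0.2550 = 0.03782 L.
At equivalence the base is fully converted to C6H5NH3+; total volume = 0.07452 L, so [C6H5NH3+] = 0.009645/0.07452 = 0.1294 M.
Ka(C6H5NH3+) = Kw/Kb = 1.0e-14 / 4.3 x 10^-10 = 2.33e-5.
[H^+] = sqrt(Ka x [C6H5NH3+]) = sqrt(2.33e-5 x 0.1294) = 0.00173 M.
pH = -log(0.00173) = 2.76.

2.76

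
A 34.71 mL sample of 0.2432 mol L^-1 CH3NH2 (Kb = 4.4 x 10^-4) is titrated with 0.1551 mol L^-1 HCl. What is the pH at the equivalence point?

5.83

n(CH3NH2) = 0.2432 x 0.03471 = 0.008441 mol; V(HCl) at equivalence = 0.008441/0.1551 = 0.05443 L.
At equivalence the base is fully converted to CH3NH3+; total volume = 0.08914 L, so [CH3NH3+] = 0.008441/0.08914 = 0.09470 M.
Ka(CH3NH3+) = Kw/Kb = 1.0e-14 / 4.4 x 10^-4 = 2.27e-11.
[H^+] = sqrt(Ka x [CH3NH3+]) = sqrt(2.27e-11 x 0.09470) = 1.47e-6 M.
pH = -log(1.47e-6) = 5.83.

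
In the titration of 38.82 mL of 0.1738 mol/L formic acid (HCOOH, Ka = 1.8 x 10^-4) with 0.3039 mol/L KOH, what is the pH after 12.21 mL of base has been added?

Initial n(HCOOH) = 0.1738 x 0.03882 = 0.006747 mol.
n(KOH) added = 0.3039 x 0.01221 = 0.003711 mol, converting that many moles of HCOOH to HCOO-.
Remaining n(HCOOH) = 0.003036 mol; n(HCOO-) = 0.003711 mol.
By Henderson-Hasselbalch, pH = pKa + log([A^-]/[HA]) = 3.74 + log(0.003711/0.003036) = 3.74 + (+0.09) = 3.83.

3.83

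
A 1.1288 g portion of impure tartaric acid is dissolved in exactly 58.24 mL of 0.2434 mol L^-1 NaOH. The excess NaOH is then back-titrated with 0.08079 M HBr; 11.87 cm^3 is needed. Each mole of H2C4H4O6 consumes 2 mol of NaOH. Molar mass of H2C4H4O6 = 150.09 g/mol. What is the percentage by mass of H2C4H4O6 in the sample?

87.9%

Total n(NaOH) added = 0.2434 x 0.05824 = 0.01418 mol.
n(HBr) used = 0.08079 x 0.01187 = 0.0009590 mol, which equals the excess n(NaOH).
So n(NaOH) consumed by the sample = 0.01418 - 0.0009590 = 0.01322 mol.
n(H2C4H4O6) = 0.01322 / 2 = 0.006608 mol.
mass H2C4H4O6 = 0.006608 x 150.09 = 0.9918 g, so %H2C4H4O6 = 0.9918/1.1288 x 100 = 87.9%.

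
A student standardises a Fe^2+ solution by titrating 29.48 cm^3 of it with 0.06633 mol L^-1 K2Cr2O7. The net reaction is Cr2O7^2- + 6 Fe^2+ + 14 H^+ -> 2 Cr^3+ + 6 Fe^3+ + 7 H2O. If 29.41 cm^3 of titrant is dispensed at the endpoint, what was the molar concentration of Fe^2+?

0.397 M

n(K2Cr2O7) = 0.06633 x 0.02941 = 0.001951 mol.
From the balanced equation, 1 mol K2Cr2O7 reacts with 6 mol Fe^2+, so n(Fe^2+) = 0.001951 x 6/1 = 0.01170 mol.
[Fe^2+] = 0.01170 / 0.02948 L = 0.397 M.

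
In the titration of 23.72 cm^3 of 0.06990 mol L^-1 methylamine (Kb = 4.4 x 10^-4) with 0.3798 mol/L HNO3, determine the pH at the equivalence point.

5.94

n(CH3NH2) = 0.06990 x 0.02372 = 0.001658 mol; V(HNO3) at equivalence = 0.001658/0.3798 = 0.004366 L.
At equivalence the base is fully converted to CH3NH3+; total volume = 0.02809 L, so [CH3NH3+] = 0.001658/0.02809 = 0.05903 M.
Ka(CH3NH3+) = Kw/Kb = 1.0e-14 / 4.4 x 10^-4 = 2.27e-11.
[H^+] = sqrt(Ka x [CH3NH3+]) = sqrt(2.27e-11 x 0.05903) = 1.16e-6 M.
pH = -log(1.16e-6) = 5.94.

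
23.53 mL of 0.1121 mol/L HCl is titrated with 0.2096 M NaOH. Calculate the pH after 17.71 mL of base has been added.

12.42

n(acid) = 0.1121 x 0.02353 = 0.002638 mol; n(NaOH) added = 0.2096 x 0.01771 = 0.003712 mol.
Base is in excess by 0.003712 - 0.002638 = 0.001074 mol in a total volume of 0.04124 L.
[OH^-] = 0.001074/0.04124 = 0.02605 M, so pOH = 1.58 and pH = 14.00 - 1.58 = 12.42.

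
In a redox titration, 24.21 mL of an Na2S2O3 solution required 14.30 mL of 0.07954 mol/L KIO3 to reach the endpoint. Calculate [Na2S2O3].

n(KIO3) = 0.07954 x 0.01430 = 0.001137 mol.
From the balanced equation, 1 mol KIO3 reacts with 6 mol Na2S2O3, so n(Na2S2O3) = 0.001137 x 6/1 = 0.006825 mol.
[Na2S2O3] = 0.006825 / 0.02421 L = 0.282 M.

0.282 M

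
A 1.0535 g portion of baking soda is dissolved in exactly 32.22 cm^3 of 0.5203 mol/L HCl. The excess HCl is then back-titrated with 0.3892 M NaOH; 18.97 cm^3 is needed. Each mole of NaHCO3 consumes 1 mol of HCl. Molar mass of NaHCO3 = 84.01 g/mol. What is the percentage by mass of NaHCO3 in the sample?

Total n(HCl) added = 0.5203 x 0.03222 = 0.01676 mol.
n(NaOH) used = 0.3892 x 0.01897 = 0.007383 mol, which equals the excess n(HCl).
So n(HCl) consumed by the sample = 0.01676 - 0.007383 = 0.009381 mol.
n(NaHCO3) = 0.009381 / 1 = 0.009381 mol.
mass NaHCO3 = 0.009381 x 84.01 = 0.7881 g, so %NaHCO3 = 0.7881/1.0535 x 100 = 74.8%.

74.8%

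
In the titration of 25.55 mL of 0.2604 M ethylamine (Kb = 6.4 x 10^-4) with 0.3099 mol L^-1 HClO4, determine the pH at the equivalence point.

5.83

n(C2H5NH2) = 0.2604 x 0.02555 = 0.006653 mol; V(HClO4) at equivalence = 0.006653/0.3099 = 0.02147 L.
At equivalence the base is fully converted to C2H5NH3+; total volume = 0.04702 L, so [C2H5NH3+] = 0.006653/0.04702 = 0.1415 M.
Ka(C2H5NH3+) = Kw/Kb = 1.0e-14 / 6.4 x 10^-4 = 1.56e-11.
[H^+] = sqrt(Ka x [C2H5NH3+]) = sqrt(1.56e-11 x 0.1415) = 1.49e-6 M.
pH = -log(1.49e-6) = 5.83.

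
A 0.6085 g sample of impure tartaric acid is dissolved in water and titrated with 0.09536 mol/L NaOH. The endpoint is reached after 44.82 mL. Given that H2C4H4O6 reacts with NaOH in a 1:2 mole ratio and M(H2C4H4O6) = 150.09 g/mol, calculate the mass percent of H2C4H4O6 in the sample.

n(NaOH) = 0.09536 x 0.04482 = 0.004274 mol.
n(H2C4H4O6) = 0.004274 / 2 = 0.002137 mol.
mass of H2C4H4O6 = 0.002137 x 150.09 = 0.3207 g.
% purity = 0.3207 / 0.6085 x 100 = 52.7%.

52.7%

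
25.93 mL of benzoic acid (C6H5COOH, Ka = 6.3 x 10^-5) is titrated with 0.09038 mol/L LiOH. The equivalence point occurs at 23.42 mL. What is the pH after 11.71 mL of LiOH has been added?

4.20

11.71 mL is exactly half the equivalence volume (23.42/2), i.e. the half-equivalence point.
There, n(HA) = n(A^-), so pH = pKa = -log(6.3 x 10^-5) = 4.20.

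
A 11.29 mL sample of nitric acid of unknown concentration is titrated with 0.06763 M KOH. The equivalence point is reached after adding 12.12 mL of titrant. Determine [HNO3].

n(KOH) delivered = 0.06763 x 0.01212 = 0.0008197 mol.
For a 1:1 reaction, n(HNO3) = 0.0008197 mol.
[HNO3] = 0.0008197 mol / 0.01129 L = 0.0726 M.

0.0726 M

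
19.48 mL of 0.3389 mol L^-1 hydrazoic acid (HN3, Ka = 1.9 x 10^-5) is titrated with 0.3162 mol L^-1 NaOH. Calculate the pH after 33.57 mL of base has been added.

12.88

n(acid) = 0.3389 x 0.01948 = 0.006602 mol; n(NaOH) added = 0.3162 x 0.03357 = 0.01061 mol.
Base is in excess by 0.01061 - 0.006602 = 0.004013 mol in a total volume of 0.05305 L.
[OH^-] = 0.004013/0.05305 = 0.07565 M, so pOH = 1.12 and pH = 14.00 - 1.12 = 12.88.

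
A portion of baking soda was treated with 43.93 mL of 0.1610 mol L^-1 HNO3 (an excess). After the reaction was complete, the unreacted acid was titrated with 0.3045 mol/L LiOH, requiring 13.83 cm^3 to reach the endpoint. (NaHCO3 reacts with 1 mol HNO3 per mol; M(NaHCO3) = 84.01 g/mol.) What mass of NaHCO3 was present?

Total n(HNO3) added = 0.1610 x 0.04393 = 0.007073 mol.
n(LiOH) used = 0.3045 x 0.01383 = 0.004211 mol, which equals the excess n(HNO3).
So n(HNO3) consumed by the sample = 0.007073 - 0.004211 = 0.002861 mol.
n(NaHCO3) = 0.002861 / 1 = 0.002861 mol.
mass = 0.002861 mol x 84.01 g/mol = 0.240 g.

0.240 g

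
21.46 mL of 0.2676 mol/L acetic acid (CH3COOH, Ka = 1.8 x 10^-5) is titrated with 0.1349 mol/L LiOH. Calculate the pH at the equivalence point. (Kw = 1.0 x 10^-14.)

8.85

n(CH3COOH) = 0.2676 x 0.02146 = 0.005743 mol; V(LiOH) at equivalence = 0.005743/0.1349 = 0.04257 L.
At equivalence all the acid is converted to CH3COO-; total volume = 0.02146 + 0.04257 = 0.06403 L, so [CH3COO-] = 0.005743/0.06403 = 0.08969 M.
Kb = Kw/Ka = 1.0e-14 / 1.8 x 10^-5 = 5.56e-10.
[OH^-] = sqrt(Kb x [CH3COO-]) = sqrt(5.56e-10 x 0.08969) = 7.06e-6 M.
pOH = 5.15, so pH = 14.00 - 5.15 = 8.85.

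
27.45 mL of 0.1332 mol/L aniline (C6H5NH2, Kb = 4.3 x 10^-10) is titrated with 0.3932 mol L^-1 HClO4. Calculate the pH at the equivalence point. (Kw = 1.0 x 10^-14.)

n(C6H5NH2) = 0.1332 x 0.02745 = 0.003656 mol; V(HClO4) at equivalence = 0.003656/0.3932 = 0.009299 L.
At equivalence the base is fully converted to C6H5NH3+; total volume = 0.03675 L, so [C6H5NH3+] = 0.003656/0.03675 = 0.09950 M.
Ka(C6H5NH3+) = Kw/Kb = 1.0e-14 / 4.3 x 10^-10 = 2.33e-5.
[H^+] = sqrt(Ka x [C6H5NH3+]) = sqrt(2.33e-5 x 0.09950) = 0.00152 M.
pH = -log(0.00152) = 2.82.

2.82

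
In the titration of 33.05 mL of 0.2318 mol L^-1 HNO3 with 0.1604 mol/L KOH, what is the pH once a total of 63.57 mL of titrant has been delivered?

n(acid) = 0.2318 x 0.03305 = 0.007661 mol; n(KOH) added = 0.1604 x 0.06357 = 0.01020 mol.
Base is in excess by 0.01020 - 0.007661 = 0.002536 mol in a total volume of 0.09662 L.
[OH^-] = 0.002536/0.09662 = 0.02624 M, so pOH = 1.58 and pH = 14.00 - 1.58 = 12.42.

12.42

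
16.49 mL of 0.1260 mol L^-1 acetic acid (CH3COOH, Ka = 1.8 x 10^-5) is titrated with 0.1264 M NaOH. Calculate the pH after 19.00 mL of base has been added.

n(acid) = 0.1260 x 0.01649 = 0.002078 mol; n(NaOH) added = 0.1264 x 0.01900 = 0.002402 mol.
Base is in excess by 0.002402 - 0.002078 = 0.0003239 mol in a total volume of 0.03549 L.
[OH^-] = 0.0003239/0.03549 = 0.009125 M, so pOH = 2.04 and pH = 14.00 - 2.04 = 11.96.

11.96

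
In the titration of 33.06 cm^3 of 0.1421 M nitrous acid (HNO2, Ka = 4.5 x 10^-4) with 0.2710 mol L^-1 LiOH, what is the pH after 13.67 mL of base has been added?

Initial n(HNO2) = 0.1421 x 0.03306 = 0.004698 mol.
n(LiOH) added = 0.2710 x 0.01367 = 0.003705 mol, converting that many moles of HNO2 to NO2-.
Remaining n(HNO2) = 0.0009933 mol; n(NO2-) = 0.003705 mol.
By Henderson-Hasselbalch, pH = pKa + log([A^-]/[HA]) = 3.35 + log(0.003705/0.0009933) = 3.35 + (+0.57) = 3.92.

3.92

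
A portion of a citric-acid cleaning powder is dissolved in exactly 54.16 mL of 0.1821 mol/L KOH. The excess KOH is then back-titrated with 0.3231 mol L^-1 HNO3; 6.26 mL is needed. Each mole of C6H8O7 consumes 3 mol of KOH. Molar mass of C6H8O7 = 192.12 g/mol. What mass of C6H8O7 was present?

Total n(KOH) added = 0.1821 x 0.05416 = 0.009863 mol.
n(HNO3) used = 0.3231 x 0.006260 = 0.002023 mol, which equals the excess n(KOH).
So n(KOH) consumed by the sample = 0.009863 - 0.002023 = 0.007840 mol.
n(C6H8O7) = 0.007840 / 3 = 0.002613 mol.
mass = 0.002613 mol x 192.12 g/mol = 0.502 g.

0.502 g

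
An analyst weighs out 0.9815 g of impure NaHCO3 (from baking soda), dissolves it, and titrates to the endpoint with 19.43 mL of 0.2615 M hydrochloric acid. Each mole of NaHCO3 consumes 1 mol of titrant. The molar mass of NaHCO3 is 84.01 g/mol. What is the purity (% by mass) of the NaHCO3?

43.5%

n(HCl) = 0.2615 x 0.01943 = 0.005081 mol.
n(NaHCO3) = 0.005081 / 1 = 0.005081 mol.
mass of NaHCO3 = 0.005081 x 84.01 = 0.4269 g.
% purity = 0.4269 / 0.9815 x 100 = 43.5%.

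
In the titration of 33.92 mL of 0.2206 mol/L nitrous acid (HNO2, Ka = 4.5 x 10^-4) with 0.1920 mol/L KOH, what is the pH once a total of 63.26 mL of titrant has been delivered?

12.68

n(acid) = 0.2206 x 0.03392 = 0.007483 mol; n(KOH) added = 0.1920 x 0.06326 = 0.01215 mol.
Base is in excess by 0.01215 - 0.007483 = 0.004663 mol in a total volume of 0.09718 L.
[OH^-] = 0.004663/0.09718 = 0.04798 M, so pOH = 1.32 and pH = 14.00 - 1.32 = 12.68.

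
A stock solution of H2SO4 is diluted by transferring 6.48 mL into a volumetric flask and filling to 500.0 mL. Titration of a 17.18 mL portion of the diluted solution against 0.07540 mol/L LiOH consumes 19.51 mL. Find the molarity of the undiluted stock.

n(LiOH) = 0.07540 x 0.01951 = 0.001471 mol.
n(H2SO4) in the aliquot = 0.001471 x 1/2 = 0.0007355 mol.
[diluted H2SO4] = 0.0007355 / 0.01718 = 0.04281 M.
Dilution factor = 500.0/6.480 = 77.16, so [stock] = 0.04281 x 77.16 = 3.30 M.

3.30 M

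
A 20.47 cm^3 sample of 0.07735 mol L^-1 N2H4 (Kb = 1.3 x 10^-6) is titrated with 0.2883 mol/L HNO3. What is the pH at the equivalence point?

n(N2H4) = 0.07735 x 0.02047 = 0.001583 mol; V(HNO3) at equivalence = 0.001583/0.2883 = 0.005492 L.
At equivalence the base is fully converted to N2H5+; total volume = 0.02596 L, so [N2H5+] = 0.001583/0.02596 = 0.06099 M.
Ka(N2H5+) = Kw/Kb = 1.0e-14 / 1.3 x 10^-6 = 7.69e-9.
[H^+] = sqrt(Ka x [N2H5+]) = sqrt(7.69e-9 x 0.06099) = 2.17e-5 M.
pH = -log(2.17e-5) = 4.66.

4.66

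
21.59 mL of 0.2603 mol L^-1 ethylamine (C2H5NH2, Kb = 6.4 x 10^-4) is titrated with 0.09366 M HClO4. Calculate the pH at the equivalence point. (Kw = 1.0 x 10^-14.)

n(C2H5NH2) = 0.2603 x 0.02159 = 0.005620 mol; V(HClO4) at equivalence = 0.005620/0.09366 = 0.06000 L.
At equivalence the base is fully converted to C2H5NH3+; total volume = 0.08159 L, so [C2H5NH3+] = 0.005620/0.08159 = 0.06888 M.
Ka(C2H5NH3+) = Kw/Kb = 1.0e-14 / 6.4 x 10^-4 = 1.56e-11.
[H^+] = sqrt(Ka x [C2H5NH3+]) = sqrt(1.56e-11 x 0.06888) = 1.04e-6 M.
pH = -log(1.04e-6) = 5.98.

5.98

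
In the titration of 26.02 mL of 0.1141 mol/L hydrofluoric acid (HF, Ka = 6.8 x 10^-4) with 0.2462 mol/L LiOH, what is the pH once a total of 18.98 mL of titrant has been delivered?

12.58

n(acid) = 0.1141 x 0.02602 = 0.002969 mol; n(LiOH) added = 0.2462 x 0.01898 = 0.004673 mol.
Base is in excess by 0.004673 - 0.002969 = 0.001704 mol in a total volume of 0.04500 L.
[OH^-] = 0.001704/0.04500 = 0.03787 M, so pOH = 1.42 and pH = 14.00 - 1.42 = 12.58.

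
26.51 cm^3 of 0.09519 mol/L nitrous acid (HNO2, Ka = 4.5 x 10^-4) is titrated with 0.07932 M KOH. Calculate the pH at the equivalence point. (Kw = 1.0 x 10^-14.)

n(HNO2) = 0.09519 x 0.02651 = 0.002523 mol; V(KOH) at equivalence = 0.002523/0.07932 = 0.03181 L.
At equivalence all the acid is converted to NO2-; total volume = 0.02651 + 0.03181 = 0.05832 L, so [NO2-] = 0.002523/0.05832 = 0.04327 M.
Kb = Kw/Ka = 1.0e-14 / 4.5 x 10^-4 = 2.22e-11.
[OH^-] = sqrt(Kb x [NO2-]) = sqrt(2.22e-11 x 0.04327) = 9.81e-7 M.
pOH = 6.01, so pH = 14.00 - 6.01 = 7.99.

7.99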